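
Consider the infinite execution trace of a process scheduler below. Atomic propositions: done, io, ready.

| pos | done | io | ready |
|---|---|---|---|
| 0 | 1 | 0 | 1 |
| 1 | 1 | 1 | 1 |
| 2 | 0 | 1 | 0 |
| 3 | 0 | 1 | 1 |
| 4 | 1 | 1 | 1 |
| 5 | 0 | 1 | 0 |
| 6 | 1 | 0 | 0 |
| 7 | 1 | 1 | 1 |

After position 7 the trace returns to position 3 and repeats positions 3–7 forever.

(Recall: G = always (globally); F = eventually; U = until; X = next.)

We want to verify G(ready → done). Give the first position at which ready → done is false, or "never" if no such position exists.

3

Check ready → done at each position in order: 0 ✓, 1 ✓, 2 ✓.
At position 3 the labels are {io, ready}, so ready → done is false there. This is the first violation.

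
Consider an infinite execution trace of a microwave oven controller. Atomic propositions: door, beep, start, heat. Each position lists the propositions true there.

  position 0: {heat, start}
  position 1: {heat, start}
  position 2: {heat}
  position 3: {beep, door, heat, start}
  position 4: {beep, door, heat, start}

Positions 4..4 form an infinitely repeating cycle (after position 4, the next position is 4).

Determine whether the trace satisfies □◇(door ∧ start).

◇(door ∧ start) holds at every position 0..4, and those are all positions ever visited, so □◇(door ∧ start) holds.

Yes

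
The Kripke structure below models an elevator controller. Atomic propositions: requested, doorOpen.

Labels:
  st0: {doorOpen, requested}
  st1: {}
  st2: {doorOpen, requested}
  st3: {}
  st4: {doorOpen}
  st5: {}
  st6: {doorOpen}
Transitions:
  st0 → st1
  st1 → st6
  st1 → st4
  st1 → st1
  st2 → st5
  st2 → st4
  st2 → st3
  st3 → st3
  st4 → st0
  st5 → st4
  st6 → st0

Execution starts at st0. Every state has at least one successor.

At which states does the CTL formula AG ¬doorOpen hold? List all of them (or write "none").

{st3}

States satisfying ¬doorOpen: {st1, st3, st5}.
States satisfying AG ¬doorOpen: {st3}.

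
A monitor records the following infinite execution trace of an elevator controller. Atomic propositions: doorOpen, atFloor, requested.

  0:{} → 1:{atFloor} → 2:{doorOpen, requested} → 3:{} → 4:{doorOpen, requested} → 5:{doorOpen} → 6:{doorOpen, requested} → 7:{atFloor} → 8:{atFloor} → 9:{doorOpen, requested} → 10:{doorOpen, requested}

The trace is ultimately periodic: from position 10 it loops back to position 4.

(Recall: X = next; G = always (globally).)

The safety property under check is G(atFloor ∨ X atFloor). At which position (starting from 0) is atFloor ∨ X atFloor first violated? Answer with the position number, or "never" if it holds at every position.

Check atFloor ∨ X atFloor at each position in order: 0 ✓, 1 ✓.
At position 2 the labels are {doorOpen, requested} and the next position 3 has {}, so atFloor ∨ X atFloor is false there. This is the first violation.

2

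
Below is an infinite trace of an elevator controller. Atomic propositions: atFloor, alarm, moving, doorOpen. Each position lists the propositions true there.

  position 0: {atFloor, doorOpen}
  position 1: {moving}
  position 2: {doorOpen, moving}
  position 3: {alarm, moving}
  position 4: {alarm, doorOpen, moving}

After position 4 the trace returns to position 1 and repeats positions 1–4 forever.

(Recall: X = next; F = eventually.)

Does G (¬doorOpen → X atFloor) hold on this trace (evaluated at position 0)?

Violated

¬doorOpen → X atFloor must hold at every position from 0 onward. It fails at position 1, so G (¬doorOpen → X atFloor) is false.
Positions where ¬doorOpen holds: 1, 3.
Check X atFloor at each: 1→fails, 3→fails.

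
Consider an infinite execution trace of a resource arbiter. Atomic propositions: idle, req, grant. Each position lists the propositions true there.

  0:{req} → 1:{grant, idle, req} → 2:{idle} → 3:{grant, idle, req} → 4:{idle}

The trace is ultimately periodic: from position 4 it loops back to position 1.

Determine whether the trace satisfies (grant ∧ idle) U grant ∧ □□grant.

Walking from position 0: at position 0, grant has not yet held and grant ∧ idle fails, so (grant ∧ idle) U grant is false.
□grant must hold at every position from 0 onward. It fails at position 0, so □□grant is false.
At position 0: (grant ∧ idle) U grant is false; □□grant is false; so (grant ∧ idle) U grant ∧ □□grant is false.

Does not hold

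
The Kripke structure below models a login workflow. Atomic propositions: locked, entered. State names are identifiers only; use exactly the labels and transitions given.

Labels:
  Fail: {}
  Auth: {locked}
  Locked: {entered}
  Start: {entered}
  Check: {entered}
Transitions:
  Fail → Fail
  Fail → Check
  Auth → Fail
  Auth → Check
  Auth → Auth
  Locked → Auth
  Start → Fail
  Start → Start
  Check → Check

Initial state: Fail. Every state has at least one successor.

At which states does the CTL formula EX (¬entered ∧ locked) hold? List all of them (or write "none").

{Auth, Locked}

States satisfying ¬entered ∧ locked: {Auth}.
States satisfying EX (¬entered ∧ locked): {Auth, Locked}.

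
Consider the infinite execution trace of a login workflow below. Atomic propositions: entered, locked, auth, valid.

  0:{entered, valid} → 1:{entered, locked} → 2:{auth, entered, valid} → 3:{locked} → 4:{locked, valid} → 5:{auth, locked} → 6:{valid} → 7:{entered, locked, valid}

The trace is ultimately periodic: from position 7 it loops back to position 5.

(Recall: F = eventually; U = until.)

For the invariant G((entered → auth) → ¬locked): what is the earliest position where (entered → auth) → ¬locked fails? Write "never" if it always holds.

3

Check (entered → auth) → ¬locked at each position in order: 0 ✓, 1 ✓, 2 ✓.
At position 3 the labels are {locked}, so (entered → auth) → ¬locked is false there. This is the first violation.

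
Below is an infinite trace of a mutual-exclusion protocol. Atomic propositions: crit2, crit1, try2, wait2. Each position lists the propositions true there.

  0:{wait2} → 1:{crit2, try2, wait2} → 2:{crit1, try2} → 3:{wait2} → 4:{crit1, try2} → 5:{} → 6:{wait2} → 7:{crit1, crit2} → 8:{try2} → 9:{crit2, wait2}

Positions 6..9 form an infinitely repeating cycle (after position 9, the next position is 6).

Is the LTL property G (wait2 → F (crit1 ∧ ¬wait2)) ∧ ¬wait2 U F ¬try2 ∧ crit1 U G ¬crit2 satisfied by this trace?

wait2 → F (crit1 ∧ ¬wait2) holds at every position 0..9, and those are all positions ever visited, so G (wait2 → F (crit1 ∧ ¬wait2)) holds.
Positions where wait2 holds: 0, 1, 3, 6, 9.
Check F (crit1 ∧ ¬wait2) at each: 0→ok, 1→ok, 3→ok, 6→ok, 9→ok.
At position 0: G (wait2 → F (crit1 ∧ ¬wait2)) is true; ¬wait2 U F ¬try2 ∧ crit1 U G ¬crit2 is false; so G (wait2 → F (crit1 ∧ ¬wait2)) ∧ ¬wait2 U F ¬try2 ∧ crit1 U G ¬crit2 is false.

Violated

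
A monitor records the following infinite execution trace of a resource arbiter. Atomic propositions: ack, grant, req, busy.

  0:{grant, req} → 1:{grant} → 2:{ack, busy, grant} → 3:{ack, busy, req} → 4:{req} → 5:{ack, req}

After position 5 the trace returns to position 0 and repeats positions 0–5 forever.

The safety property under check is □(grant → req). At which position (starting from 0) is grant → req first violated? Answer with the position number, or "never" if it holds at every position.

Check grant → req at each position in order: 0 ✓.
At position 1 the labels are {grant}, so grant → req is false there. This is the first violation.

1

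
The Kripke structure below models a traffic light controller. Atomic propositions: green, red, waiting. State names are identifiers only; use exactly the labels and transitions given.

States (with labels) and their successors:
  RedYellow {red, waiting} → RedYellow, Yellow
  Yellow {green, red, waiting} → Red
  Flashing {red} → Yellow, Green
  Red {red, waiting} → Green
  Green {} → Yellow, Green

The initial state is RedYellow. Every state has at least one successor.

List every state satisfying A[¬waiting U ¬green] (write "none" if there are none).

States satisfying ¬waiting: {Flashing, Green}.
States satisfying ¬green: {RedYellow, Flashing, Red, Green}.
States satisfying A[¬waiting U ¬green]: {RedYellow, Flashing, Red, Green}.

{RedYellow, Flashing, Red, Green}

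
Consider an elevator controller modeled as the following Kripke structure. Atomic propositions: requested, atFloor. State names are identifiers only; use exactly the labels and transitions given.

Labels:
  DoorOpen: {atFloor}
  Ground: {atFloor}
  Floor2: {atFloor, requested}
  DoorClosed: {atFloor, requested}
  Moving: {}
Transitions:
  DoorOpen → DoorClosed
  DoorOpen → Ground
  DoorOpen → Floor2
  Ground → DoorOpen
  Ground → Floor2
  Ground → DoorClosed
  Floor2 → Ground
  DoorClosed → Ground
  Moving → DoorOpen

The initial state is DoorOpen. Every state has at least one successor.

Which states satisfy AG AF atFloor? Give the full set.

{DoorOpen, Ground, Floor2, DoorClosed, Moving}

States satisfying AF atFloor: {DoorOpen, Ground, Floor2, DoorClosed, Moving}.
States satisfying AG AF atFloor: {DoorOpen, Ground, Floor2, DoorClosed, Moving}.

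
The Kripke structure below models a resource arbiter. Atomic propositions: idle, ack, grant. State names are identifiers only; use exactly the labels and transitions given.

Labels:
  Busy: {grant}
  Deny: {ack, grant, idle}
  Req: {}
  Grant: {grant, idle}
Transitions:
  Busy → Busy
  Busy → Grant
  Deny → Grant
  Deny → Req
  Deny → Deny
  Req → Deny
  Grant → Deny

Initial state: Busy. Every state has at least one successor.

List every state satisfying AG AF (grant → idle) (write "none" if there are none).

{Deny, Req, Grant}

States satisfying AF (grant → idle): {Deny, Req, Grant}.
States satisfying AG AF (grant → idle): {Deny, Req, Grant}.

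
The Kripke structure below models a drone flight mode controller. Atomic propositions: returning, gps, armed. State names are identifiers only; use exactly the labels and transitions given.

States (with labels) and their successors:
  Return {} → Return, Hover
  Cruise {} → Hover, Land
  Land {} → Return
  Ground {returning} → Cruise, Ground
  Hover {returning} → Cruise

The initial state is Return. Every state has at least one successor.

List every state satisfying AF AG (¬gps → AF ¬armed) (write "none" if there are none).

{Return, Cruise, Land, Ground, Hover}

States satisfying AG (¬gps → AF ¬armed): {Return, Cruise, Land, Ground, Hover}.
States satisfying AF AG (¬gps → AF ¬armed): {Return, Cruise, Land, Ground, Hover}.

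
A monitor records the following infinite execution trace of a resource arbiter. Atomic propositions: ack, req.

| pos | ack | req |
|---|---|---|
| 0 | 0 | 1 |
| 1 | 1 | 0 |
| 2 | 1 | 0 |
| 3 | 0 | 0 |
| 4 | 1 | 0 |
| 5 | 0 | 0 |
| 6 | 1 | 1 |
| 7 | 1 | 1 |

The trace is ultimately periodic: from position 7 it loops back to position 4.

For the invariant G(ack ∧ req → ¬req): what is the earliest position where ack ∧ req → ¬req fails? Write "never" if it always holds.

Check ack ∧ req → ¬req at each position in order: 0 ✓, 1 ✓, 2 ✓, 3 ✓, 4 ✓, 5 ✓.
At position 6 the labels are {ack, req}, so ack ∧ req → ¬req is false there. This is the first violation.

6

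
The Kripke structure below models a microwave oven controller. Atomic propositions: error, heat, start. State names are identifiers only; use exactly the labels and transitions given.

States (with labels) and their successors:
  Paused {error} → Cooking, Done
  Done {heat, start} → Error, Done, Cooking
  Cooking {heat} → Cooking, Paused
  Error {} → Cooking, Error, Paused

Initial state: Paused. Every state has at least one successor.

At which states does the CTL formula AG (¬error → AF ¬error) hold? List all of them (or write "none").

{Paused, Done, Cooking, Error}

States satisfying ¬error → AF ¬error: {Paused, Done, Cooking, Error}.
States satisfying AG (¬error → AF ¬error): {Paused, Done, Cooking, Error}.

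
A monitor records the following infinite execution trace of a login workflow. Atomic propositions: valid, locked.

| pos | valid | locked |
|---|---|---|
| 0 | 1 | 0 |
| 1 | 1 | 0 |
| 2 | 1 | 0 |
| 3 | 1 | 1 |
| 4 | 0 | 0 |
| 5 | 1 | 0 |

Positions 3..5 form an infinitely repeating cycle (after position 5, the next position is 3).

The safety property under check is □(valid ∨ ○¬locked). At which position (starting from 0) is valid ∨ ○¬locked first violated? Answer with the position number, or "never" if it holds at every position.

never

valid ∨ ○¬locked holds at every position 0..5, and those are all the positions the trace ever visits, so the invariant □(valid ∨ ○¬locked) is never violated.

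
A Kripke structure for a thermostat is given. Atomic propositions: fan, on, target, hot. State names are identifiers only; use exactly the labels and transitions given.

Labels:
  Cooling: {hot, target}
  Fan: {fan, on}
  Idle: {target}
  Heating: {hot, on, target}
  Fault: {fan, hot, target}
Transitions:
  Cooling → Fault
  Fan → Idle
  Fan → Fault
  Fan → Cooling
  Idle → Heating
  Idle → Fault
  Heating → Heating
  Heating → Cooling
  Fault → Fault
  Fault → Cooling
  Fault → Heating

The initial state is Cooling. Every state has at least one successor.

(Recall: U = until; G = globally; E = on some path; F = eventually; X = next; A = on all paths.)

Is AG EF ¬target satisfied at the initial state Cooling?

No

States satisfying EF ¬target: {Fan}.
States satisfying AG EF ¬target: ∅.
Cooling is reachable from Cooling and violates EF ¬target, so AG fails at Cooling.
Cooling ∉ Sat(AG EF ¬target).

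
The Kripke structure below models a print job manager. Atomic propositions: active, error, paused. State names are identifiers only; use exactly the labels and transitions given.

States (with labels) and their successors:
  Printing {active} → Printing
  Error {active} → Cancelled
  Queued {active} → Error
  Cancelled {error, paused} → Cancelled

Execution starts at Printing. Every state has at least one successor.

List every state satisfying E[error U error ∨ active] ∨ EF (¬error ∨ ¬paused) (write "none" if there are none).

States satisfying error: {Cancelled}.
States satisfying error ∨ active: {Printing, Error, Queued, Cancelled}.
States satisfying E[error U error ∨ active]: {Printing, Error, Queued, Cancelled}.
States satisfying ¬error ∨ ¬paused: {Printing, Error, Queued}.
States satisfying EF (¬error ∨ ¬paused): {Printing, Error, Queued}.
States satisfying E[error U error ∨ active] ∨ EF (¬error ∨ ¬paused): {Printing, Error, Queued, Cancelled}.

{Printing, Error, Queued, Cancelled}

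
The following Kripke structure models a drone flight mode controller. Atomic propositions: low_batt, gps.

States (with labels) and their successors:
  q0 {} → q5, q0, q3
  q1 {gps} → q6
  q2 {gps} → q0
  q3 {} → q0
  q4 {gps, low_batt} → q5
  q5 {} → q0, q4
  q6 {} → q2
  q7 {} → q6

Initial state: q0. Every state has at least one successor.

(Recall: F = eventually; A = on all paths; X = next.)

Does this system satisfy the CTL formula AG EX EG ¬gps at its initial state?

Yes

States satisfying EX EG ¬gps: {q0, q2, q3, q4, q5}.
States satisfying AG EX EG ¬gps: {q0, q2, q3, q4, q5}.
Every state reachable from q0 satisfies EX EG ¬gps.
q0 ∈ Sat(AG EX EG ¬gps).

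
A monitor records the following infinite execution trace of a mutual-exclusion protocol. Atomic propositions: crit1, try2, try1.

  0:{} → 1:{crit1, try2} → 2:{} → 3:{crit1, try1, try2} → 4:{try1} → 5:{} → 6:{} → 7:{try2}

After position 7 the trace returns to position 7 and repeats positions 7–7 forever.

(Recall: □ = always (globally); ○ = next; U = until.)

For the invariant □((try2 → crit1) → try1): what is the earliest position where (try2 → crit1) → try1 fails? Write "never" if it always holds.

0

At position 0 the labels are {}, so (try2 → crit1) → try1 is false there. This is the first violation.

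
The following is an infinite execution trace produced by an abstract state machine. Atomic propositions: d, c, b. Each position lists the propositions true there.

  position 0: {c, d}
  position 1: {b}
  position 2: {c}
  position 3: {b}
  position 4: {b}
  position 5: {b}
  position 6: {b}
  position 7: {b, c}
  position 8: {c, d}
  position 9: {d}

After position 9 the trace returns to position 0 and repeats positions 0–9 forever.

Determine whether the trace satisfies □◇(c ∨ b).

◇(c ∨ b) holds at every position 0..9, and those are all positions ever visited, so □◇(c ∨ b) holds.

Yes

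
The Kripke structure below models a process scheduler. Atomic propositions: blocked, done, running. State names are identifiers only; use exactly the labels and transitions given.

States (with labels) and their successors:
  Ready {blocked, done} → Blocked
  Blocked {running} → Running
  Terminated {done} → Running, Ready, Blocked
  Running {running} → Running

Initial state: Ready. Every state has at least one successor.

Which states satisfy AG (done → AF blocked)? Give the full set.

{Ready, Blocked, Running}

States satisfying done → AF blocked: {Ready, Blocked, Running}.
States satisfying AG (done → AF blocked): {Ready, Blocked, Running}.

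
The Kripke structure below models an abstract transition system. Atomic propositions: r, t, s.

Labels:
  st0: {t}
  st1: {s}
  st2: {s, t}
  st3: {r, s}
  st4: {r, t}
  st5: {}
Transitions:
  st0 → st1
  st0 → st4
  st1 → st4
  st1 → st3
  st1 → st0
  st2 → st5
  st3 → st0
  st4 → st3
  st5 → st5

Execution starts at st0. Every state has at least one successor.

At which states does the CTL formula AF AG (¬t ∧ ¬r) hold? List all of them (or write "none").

{st2, st5}

States satisfying AG (¬t ∧ ¬r): {st5}.
States satisfying AF AG (¬t ∧ ¬r): {st2, st5}.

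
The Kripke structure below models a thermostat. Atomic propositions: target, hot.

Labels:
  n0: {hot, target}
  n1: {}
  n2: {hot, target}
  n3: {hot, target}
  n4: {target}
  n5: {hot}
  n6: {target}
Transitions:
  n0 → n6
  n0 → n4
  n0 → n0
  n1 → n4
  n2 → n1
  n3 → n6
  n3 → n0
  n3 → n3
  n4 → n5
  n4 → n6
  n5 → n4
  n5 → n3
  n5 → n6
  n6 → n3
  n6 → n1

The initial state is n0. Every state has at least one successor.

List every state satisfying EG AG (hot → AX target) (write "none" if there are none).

States satisfying AG (hot → AX target): {n0, n1, n3, n4, n5, n6}.
States satisfying EG AG (hot → AX target): {n0, n1, n3, n4, n5, n6}.

{n0, n1, n3, n4, n5, n6}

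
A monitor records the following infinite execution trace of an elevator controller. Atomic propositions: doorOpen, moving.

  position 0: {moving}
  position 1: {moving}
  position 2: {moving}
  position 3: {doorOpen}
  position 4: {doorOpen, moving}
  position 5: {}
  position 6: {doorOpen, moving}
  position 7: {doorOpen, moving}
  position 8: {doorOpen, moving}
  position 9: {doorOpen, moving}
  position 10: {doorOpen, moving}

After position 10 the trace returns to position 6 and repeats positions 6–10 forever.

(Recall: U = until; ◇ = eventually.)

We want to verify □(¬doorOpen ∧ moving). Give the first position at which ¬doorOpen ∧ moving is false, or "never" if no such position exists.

3

Check ¬doorOpen ∧ moving at each position in order: 0 ✓, 1 ✓, 2 ✓.
At position 3 the labels are {doorOpen}, so ¬doorOpen ∧ moving is false there. This is the first violation.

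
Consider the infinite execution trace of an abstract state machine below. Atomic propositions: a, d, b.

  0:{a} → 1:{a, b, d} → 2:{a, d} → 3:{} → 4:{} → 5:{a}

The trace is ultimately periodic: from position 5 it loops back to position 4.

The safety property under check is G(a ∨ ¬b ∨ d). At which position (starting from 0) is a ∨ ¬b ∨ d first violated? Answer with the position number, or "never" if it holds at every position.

never

a ∨ ¬b ∨ d holds at every position 0..5, and those are all the positions the trace ever visits, so the invariant G(a ∨ ¬b ∨ d) is never violated.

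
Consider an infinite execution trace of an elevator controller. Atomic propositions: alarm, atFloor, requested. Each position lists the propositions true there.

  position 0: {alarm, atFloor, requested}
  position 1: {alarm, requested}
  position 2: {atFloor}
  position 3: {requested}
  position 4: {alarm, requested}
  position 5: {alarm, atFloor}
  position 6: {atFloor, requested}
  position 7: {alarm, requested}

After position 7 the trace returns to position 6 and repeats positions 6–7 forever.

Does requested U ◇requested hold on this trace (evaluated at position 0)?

Walking from position 0: ◇requested first holds at position 0, and requested holds at every earlier position along the way, so requested U ◇requested holds.

Yes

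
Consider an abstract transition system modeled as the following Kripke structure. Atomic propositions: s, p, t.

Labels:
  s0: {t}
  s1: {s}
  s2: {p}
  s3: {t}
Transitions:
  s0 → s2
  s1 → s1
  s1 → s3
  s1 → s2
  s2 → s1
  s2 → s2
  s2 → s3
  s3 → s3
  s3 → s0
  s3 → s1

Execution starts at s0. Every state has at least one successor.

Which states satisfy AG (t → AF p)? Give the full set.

none

States satisfying t → AF p: {s0, s1, s2}.
States satisfying AG (t → AF p): ∅.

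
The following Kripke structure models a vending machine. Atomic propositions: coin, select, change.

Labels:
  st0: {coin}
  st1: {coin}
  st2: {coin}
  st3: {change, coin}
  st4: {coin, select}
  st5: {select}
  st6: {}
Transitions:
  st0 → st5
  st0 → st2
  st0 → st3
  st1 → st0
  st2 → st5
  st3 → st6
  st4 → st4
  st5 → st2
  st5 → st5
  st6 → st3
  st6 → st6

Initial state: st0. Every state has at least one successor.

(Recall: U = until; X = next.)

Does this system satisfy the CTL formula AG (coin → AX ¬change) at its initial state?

Does not hold

States satisfying coin → AX ¬change: {st1, st2, st3, st4, st5, st6}.
States satisfying AG (coin → AX ¬change): {st2, st3, st4, st5, st6}.
st0 is reachable from st0 and violates coin → AX ¬change, so AG fails at st0.
st0 ∉ Sat(AG (coin → AX ¬change)).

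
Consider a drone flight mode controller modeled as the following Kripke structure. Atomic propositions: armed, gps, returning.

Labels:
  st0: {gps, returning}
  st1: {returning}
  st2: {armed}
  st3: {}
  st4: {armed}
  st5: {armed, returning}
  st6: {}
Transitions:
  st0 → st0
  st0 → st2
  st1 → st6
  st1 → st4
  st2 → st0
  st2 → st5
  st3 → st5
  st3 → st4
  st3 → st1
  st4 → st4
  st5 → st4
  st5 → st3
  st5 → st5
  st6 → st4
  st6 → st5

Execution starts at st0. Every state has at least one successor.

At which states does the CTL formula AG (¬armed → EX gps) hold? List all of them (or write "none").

{st4}

States satisfying ¬armed → EX gps: {st0, st2, st4, st5}.
States satisfying AG (¬armed → EX gps): {st4}.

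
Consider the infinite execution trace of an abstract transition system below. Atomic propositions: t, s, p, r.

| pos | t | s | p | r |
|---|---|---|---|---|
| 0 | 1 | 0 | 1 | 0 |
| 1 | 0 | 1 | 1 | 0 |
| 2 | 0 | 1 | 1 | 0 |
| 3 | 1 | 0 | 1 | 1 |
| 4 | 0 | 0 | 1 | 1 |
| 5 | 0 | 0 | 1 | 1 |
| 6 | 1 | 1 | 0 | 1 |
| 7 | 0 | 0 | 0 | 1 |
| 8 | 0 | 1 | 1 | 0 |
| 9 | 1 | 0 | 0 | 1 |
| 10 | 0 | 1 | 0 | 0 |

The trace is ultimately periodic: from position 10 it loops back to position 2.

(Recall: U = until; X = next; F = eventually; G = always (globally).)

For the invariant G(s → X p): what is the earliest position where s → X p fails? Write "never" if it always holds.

Check s → X p at each position in order: 0 ✓, 1 ✓, 2 ✓, 3 ✓, 4 ✓, 5 ✓.
At position 6 the labels are {r, s, t} and the next position 7 has {r}, so s → X p is false there. This is the first violation.

6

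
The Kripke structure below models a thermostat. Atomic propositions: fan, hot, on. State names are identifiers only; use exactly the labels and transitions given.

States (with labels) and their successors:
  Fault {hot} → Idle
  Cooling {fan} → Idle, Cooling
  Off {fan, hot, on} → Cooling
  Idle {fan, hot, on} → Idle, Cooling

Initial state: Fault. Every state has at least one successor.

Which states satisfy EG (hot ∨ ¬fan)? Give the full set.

States satisfying hot ∨ ¬fan: {Fault, Off, Idle}.
States satisfying EG (hot ∨ ¬fan): {Fault, Idle}.

{Fault, Idle}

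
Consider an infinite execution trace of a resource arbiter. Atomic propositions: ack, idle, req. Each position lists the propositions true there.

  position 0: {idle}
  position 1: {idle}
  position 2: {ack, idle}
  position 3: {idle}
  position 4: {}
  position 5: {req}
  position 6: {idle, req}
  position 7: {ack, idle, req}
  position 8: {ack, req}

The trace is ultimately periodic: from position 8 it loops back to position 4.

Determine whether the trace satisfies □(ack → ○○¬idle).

Holds

ack → ○○¬idle holds at every position 0..8, and those are all positions ever visited, so □(ack → ○○¬idle) holds.
Positions where ack holds: 2, 7, 8.
Check ○○¬idle at each: 2→ok, 7→ok, 8→ok.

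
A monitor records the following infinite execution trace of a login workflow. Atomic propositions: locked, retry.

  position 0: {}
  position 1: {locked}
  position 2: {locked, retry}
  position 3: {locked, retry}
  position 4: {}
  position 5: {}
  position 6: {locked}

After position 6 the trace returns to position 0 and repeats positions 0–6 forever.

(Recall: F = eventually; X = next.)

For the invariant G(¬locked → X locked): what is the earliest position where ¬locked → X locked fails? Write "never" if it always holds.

4

Check ¬locked → X locked at each position in order: 0 ✓, 1 ✓, 2 ✓, 3 ✓.
At position 4 the labels are {} and the next position 5 has {}, so ¬locked → X locked is false there. This is the first violation.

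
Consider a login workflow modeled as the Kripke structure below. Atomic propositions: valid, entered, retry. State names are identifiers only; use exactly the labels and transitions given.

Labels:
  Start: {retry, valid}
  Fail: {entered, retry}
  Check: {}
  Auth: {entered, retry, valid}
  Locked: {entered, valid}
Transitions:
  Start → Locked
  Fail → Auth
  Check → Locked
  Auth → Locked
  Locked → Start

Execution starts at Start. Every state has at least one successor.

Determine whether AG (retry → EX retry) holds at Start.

States satisfying retry → EX retry: {Fail, Check, Locked}.
States satisfying AG (retry → EX retry): ∅.
Start is reachable from Start and violates retry → EX retry, so AG fails at Start.
Start ∉ Sat(AG (retry → EX retry)).

No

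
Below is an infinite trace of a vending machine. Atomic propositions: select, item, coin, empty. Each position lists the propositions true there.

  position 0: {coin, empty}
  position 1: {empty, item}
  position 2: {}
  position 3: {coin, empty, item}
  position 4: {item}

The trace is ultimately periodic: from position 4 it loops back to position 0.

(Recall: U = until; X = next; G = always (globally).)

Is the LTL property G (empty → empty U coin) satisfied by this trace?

No

empty → empty U coin must hold at every position from 0 onward. It fails at position 1, so G (empty → empty U coin) is false.
Positions where empty holds: 0, 1, 3.
Check empty U coin at each: 0→ok, 1→fails, 3→ok.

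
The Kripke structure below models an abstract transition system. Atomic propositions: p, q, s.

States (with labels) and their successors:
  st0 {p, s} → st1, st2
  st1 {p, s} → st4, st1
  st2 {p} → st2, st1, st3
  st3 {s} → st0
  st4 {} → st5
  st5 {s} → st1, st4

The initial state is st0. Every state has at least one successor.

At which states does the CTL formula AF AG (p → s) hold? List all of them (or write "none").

{st1, st4, st5}

States satisfying AG (p → s): {st1, st4, st5}.
States satisfying AF AG (p → s): {st1, st4, st5}.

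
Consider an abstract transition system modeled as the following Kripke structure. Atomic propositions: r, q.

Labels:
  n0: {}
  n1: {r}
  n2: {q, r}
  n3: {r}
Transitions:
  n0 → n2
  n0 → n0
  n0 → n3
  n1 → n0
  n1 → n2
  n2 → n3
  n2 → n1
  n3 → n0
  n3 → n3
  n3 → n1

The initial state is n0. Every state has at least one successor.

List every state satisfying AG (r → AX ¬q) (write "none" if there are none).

States satisfying r → AX ¬q: {n0, n2, n3}.
States satisfying AG (r → AX ¬q): ∅.

none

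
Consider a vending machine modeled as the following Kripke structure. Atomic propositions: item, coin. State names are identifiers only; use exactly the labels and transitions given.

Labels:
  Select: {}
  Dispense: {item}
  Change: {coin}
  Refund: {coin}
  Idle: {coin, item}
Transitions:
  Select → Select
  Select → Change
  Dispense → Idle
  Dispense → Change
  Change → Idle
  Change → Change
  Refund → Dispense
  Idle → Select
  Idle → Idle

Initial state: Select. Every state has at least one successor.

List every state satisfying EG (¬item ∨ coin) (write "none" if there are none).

{Select, Change, Idle}

States satisfying ¬item ∨ coin: {Select, Change, Refund, Idle}.
States satisfying EG (¬item ∨ coin): {Select, Change, Idle}.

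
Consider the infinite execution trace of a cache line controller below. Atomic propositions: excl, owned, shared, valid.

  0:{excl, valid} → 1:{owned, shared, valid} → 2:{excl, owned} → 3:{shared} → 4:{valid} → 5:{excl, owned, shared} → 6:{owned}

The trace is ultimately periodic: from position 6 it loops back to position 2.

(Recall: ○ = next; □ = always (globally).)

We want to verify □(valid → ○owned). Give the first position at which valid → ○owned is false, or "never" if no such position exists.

never

valid → ○owned holds at every position 0..6, and those are all the positions the trace ever visits, so the invariant □(valid → ○owned) is never violated.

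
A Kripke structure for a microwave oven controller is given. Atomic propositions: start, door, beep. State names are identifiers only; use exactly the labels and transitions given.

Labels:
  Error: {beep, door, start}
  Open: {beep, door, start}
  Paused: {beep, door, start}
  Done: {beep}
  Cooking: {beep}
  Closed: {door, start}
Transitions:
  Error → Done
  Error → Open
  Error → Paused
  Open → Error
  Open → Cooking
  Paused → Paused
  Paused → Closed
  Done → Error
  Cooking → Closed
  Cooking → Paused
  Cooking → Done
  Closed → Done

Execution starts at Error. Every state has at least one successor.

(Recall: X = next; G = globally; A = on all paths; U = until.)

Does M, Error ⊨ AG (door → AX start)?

Violated

States satisfying door → AX start: {Paused, Done, Cooking}.
States satisfying AG (door → AX start): ∅.
Closed is reachable from Error and violates door → AX start, so AG fails at Error.
Error ∉ Sat(AG (door → AX start)).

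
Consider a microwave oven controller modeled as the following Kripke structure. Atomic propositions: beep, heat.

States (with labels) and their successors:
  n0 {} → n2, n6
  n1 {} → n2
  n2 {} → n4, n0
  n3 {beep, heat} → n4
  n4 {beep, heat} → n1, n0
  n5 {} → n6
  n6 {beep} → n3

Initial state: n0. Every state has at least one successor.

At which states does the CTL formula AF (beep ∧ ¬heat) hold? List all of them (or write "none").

States satisfying beep ∧ ¬heat: {n6}.
States satisfying AF (beep ∧ ¬heat): {n5, n6}.

{n5, n6}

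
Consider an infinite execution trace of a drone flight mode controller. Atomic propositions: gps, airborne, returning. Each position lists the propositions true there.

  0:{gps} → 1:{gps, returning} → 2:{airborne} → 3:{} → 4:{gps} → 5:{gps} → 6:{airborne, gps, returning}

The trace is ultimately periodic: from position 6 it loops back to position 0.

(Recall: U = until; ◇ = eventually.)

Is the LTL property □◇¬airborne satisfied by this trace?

◇¬airborne holds at every position 0..6, and those are all positions ever visited, so □◇¬airborne holds.

Yes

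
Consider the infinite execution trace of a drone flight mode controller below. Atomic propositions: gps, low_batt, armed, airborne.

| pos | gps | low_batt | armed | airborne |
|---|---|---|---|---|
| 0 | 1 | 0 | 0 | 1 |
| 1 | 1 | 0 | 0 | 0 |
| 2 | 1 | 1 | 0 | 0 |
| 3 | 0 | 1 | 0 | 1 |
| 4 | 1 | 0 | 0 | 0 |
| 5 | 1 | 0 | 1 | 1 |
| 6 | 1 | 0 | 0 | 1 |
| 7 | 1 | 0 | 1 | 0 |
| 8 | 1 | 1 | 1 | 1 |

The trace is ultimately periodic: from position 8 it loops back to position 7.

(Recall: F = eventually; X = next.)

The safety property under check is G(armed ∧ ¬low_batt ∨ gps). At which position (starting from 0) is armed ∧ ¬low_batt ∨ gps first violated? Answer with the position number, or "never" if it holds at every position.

3

Check armed ∧ ¬low_batt ∨ gps at each position in order: 0 ✓, 1 ✓, 2 ✓.
At position 3 the labels are {airborne, low_batt}, so armed ∧ ¬low_batt ∨ gps is false there. This is the first violation.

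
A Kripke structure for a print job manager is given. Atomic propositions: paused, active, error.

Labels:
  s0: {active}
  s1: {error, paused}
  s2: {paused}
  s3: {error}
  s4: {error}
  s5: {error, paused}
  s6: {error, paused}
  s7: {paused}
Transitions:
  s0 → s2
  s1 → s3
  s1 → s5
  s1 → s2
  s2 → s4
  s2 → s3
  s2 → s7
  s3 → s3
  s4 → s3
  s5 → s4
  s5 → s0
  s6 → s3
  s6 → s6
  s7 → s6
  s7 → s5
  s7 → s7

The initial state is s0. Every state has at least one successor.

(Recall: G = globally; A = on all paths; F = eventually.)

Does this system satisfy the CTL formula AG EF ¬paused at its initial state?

States satisfying EF ¬paused: {s0, s1, s2, s3, s4, s5, s6, s7}.
States satisfying AG EF ¬paused: {s0, s1, s2, s3, s4, s5, s6, s7}.
Every state reachable from s0 satisfies EF ¬paused.
s0 ∈ Sat(AG EF ¬paused).

Holds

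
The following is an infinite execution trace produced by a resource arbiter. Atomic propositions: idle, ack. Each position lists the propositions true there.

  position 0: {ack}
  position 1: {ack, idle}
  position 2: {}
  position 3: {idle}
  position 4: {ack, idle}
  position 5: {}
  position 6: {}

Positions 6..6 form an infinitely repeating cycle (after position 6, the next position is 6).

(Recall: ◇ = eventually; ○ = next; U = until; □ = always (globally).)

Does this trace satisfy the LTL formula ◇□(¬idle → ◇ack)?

No

□(¬idle → ◇ack) is false at every position 0..6, so it never becomes true and ◇□(¬idle → ◇ack) fails.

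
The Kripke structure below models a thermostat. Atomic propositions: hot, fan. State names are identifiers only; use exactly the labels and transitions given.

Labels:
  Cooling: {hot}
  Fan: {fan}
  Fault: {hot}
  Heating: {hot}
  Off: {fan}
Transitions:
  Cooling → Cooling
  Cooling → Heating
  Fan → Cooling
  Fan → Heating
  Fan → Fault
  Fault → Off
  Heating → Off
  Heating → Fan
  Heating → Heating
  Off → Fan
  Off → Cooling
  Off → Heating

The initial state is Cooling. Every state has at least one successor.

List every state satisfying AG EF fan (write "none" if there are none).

States satisfying EF fan: {Cooling, Fan, Fault, Heating, Off}.
States satisfying AG EF fan: {Cooling, Fan, Fault, Heating, Off}.

{Cooling, Fan, Fault, Heating, Off}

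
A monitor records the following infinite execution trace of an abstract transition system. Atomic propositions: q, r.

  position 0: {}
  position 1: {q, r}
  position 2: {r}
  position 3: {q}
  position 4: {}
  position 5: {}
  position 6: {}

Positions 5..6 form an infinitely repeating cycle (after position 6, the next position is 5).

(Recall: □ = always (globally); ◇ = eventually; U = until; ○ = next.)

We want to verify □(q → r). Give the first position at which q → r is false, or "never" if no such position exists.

3

Check q → r at each position in order: 0 ✓, 1 ✓, 2 ✓.
At position 3 the labels are {q}, so q → r is false there. This is the first violation.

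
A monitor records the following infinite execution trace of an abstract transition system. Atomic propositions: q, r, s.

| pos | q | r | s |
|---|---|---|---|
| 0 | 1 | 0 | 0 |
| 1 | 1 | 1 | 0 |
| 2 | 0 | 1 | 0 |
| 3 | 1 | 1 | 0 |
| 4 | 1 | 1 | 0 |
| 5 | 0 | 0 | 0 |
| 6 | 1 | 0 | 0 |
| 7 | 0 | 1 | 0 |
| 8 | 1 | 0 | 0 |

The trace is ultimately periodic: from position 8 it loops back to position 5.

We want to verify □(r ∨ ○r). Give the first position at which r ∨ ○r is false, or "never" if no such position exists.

5

Check r ∨ ○r at each position in order: 0 ✓, 1 ✓, 2 ✓, 3 ✓, 4 ✓.
At position 5 the labels are {} and the next position 6 has {q}, so r ∨ ○r is false there. This is the first violation.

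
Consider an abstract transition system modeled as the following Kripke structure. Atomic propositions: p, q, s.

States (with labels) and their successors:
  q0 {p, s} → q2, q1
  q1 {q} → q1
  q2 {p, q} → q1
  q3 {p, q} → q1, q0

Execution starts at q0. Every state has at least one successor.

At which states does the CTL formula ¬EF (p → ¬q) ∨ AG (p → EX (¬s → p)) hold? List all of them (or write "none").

States satisfying p → ¬q: {q0, q1}.
States satisfying EF (p → ¬q): {q0, q1, q2, q3}.
States satisfying ¬EF (p → ¬q): ∅.
States satisfying p → EX (¬s → p): {q0, q1, q3}.
States satisfying AG (p → EX (¬s → p)): {q1}.
States satisfying ¬EF (p → ¬q) ∨ AG (p → EX (¬s → p)): {q1}.

{q1}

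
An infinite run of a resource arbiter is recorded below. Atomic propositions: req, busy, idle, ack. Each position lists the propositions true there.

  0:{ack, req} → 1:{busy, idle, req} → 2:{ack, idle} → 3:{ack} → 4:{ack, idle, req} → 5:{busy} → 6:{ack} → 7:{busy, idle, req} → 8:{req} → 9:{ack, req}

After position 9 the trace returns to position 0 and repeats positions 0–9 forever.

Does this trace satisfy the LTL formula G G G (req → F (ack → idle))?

G G (req → F (ack → idle)) holds at every position 0..9, and those are all positions ever visited, so G G G (req → F (ack → idle)) holds.

Yes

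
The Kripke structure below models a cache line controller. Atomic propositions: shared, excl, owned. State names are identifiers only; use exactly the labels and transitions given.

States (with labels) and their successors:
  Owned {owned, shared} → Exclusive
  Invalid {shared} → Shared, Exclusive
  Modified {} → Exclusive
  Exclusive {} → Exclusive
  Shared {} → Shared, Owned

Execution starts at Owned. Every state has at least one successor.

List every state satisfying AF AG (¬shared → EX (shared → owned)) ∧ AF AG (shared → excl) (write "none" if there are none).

{Owned, Modified, Exclusive}

States satisfying AG (¬shared → EX (shared → owned)): {Owned, Invalid, Modified, Exclusive, Shared}.
States satisfying AF AG (¬shared → EX (shared → owned)): {Owned, Invalid, Modified, Exclusive, Shared}.
States satisfying AG (shared → excl): {Modified, Exclusive}.
States satisfying AF AG (shared → excl): {Owned, Modified, Exclusive}.
States satisfying AF AG (¬shared → EX (shared → owned)) ∧ AF AG (shared → excl): {Owned, Modified, Exclusive}.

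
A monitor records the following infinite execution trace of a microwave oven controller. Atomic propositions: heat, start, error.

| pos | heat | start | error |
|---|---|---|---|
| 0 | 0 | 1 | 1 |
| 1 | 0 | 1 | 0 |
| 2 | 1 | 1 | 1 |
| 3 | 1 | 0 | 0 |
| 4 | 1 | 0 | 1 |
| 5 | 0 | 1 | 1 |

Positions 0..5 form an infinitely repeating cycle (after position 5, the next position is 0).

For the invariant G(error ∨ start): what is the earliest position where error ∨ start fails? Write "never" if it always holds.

3

Check error ∨ start at each position in order: 0 ✓, 1 ✓, 2 ✓.
At position 3 the labels are {heat}, so error ∨ start is false there. This is the first violation.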